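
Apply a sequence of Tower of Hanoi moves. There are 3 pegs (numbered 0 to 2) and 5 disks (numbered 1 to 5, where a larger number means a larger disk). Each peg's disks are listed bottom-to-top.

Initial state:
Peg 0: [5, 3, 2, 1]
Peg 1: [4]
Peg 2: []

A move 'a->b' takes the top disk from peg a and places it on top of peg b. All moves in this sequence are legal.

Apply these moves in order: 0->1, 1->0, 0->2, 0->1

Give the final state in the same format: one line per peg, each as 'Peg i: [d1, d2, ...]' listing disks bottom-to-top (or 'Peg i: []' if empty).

Answer: Peg 0: [5, 3]
Peg 1: [4, 2]
Peg 2: [1]

Derivation:
After move 1 (0->1):
Peg 0: [5, 3, 2]
Peg 1: [4, 1]
Peg 2: []

After move 2 (1->0):
Peg 0: [5, 3, 2, 1]
Peg 1: [4]
Peg 2: []

After move 3 (0->2):
Peg 0: [5, 3, 2]
Peg 1: [4]
Peg 2: [1]

After move 4 (0->1):
Peg 0: [5, 3]
Peg 1: [4, 2]
Peg 2: [1]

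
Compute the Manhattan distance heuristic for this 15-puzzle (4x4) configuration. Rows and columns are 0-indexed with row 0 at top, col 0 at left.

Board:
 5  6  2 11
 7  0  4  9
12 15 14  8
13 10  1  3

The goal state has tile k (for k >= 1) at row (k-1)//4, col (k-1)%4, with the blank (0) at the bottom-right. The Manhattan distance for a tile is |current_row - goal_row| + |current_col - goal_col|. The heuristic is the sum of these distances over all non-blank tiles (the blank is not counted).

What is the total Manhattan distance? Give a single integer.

Tile 5: (0,0)->(1,0) = 1
Tile 6: (0,1)->(1,1) = 1
Tile 2: (0,2)->(0,1) = 1
Tile 11: (0,3)->(2,2) = 3
Tile 7: (1,0)->(1,2) = 2
Tile 4: (1,2)->(0,3) = 2
Tile 9: (1,3)->(2,0) = 4
Tile 12: (2,0)->(2,3) = 3
Tile 15: (2,1)->(3,2) = 2
Tile 14: (2,2)->(3,1) = 2
Tile 8: (2,3)->(1,3) = 1
Tile 13: (3,0)->(3,0) = 0
Tile 10: (3,1)->(2,1) = 1
Tile 1: (3,2)->(0,0) = 5
Tile 3: (3,3)->(0,2) = 4
Sum: 1 + 1 + 1 + 3 + 2 + 2 + 4 + 3 + 2 + 2 + 1 + 0 + 1 + 5 + 4 = 32

Answer: 32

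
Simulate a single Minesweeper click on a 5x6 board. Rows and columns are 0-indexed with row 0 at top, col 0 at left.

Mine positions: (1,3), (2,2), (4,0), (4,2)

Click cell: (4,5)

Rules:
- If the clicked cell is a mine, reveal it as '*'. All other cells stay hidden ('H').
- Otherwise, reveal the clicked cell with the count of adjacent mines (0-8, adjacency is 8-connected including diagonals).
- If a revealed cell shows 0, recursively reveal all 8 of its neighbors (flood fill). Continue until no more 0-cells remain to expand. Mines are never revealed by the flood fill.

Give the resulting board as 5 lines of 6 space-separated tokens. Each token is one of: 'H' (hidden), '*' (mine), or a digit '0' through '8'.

H H H H 1 0
H H H H 1 0
H H H 2 1 0
H H H 2 0 0
H H H 1 0 0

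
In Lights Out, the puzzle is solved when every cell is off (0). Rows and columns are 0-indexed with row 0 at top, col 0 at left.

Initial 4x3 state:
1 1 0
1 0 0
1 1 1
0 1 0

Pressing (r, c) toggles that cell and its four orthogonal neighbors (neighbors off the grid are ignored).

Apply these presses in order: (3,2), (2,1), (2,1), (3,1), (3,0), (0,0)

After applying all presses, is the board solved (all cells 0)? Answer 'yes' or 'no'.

After press 1 at (3,2):
1 1 0
1 0 0
1 1 0
0 0 1

After press 2 at (2,1):
1 1 0
1 1 0
0 0 1
0 1 1

After press 3 at (2,1):
1 1 0
1 0 0
1 1 0
0 0 1

After press 4 at (3,1):
1 1 0
1 0 0
1 0 0
1 1 0

After press 5 at (3,0):
1 1 0
1 0 0
0 0 0
0 0 0

After press 6 at (0,0):
0 0 0
0 0 0
0 0 0
0 0 0

Lights still on: 0

Answer: yes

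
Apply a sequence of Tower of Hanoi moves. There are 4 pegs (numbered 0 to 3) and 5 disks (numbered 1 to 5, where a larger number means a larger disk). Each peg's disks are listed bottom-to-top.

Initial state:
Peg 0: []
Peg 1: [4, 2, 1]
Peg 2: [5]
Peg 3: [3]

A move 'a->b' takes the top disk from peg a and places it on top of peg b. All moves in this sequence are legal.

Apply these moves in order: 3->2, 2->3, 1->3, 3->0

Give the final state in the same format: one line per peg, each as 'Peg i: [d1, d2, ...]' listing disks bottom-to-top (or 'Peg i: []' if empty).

Answer: Peg 0: [1]
Peg 1: [4, 2]
Peg 2: [5]
Peg 3: [3]

Derivation:
After move 1 (3->2):
Peg 0: []
Peg 1: [4, 2, 1]
Peg 2: [5, 3]
Peg 3: []

After move 2 (2->3):
Peg 0: []
Peg 1: [4, 2, 1]
Peg 2: [5]
Peg 3: [3]

After move 3 (1->3):
Peg 0: []
Peg 1: [4, 2]
Peg 2: [5]
Peg 3: [3, 1]

After move 4 (3->0):
Peg 0: [1]
Peg 1: [4, 2]
Peg 2: [5]
Peg 3: [3]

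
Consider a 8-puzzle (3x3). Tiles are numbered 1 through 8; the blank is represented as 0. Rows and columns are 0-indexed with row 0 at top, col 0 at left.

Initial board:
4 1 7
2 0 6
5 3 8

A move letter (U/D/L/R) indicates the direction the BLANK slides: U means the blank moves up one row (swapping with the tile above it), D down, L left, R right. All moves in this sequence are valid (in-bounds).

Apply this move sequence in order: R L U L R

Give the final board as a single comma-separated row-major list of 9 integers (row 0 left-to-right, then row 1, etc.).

Answer: 4, 0, 7, 2, 1, 6, 5, 3, 8

Derivation:
After move 1 (R):
4 1 7
2 6 0
5 3 8

After move 2 (L):
4 1 7
2 0 6
5 3 8

After move 3 (U):
4 0 7
2 1 6
5 3 8

After move 4 (L):
0 4 7
2 1 6
5 3 8

After move 5 (R):
4 0 7
2 1 6
5 3 8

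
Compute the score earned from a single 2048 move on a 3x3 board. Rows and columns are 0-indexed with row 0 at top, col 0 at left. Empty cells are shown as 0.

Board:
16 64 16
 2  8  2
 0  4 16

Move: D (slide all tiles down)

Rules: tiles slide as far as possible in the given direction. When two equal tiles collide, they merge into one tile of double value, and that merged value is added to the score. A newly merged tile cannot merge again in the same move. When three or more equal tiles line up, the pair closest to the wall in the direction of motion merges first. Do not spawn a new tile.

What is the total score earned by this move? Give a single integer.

Answer: 0

Derivation:
Slide down:
col 0: [16, 2, 0] -> [0, 16, 2]  score +0 (running 0)
col 1: [64, 8, 4] -> [64, 8, 4]  score +0 (running 0)
col 2: [16, 2, 16] -> [16, 2, 16]  score +0 (running 0)
Board after move:
 0 64 16
16  8  2
 2  4 16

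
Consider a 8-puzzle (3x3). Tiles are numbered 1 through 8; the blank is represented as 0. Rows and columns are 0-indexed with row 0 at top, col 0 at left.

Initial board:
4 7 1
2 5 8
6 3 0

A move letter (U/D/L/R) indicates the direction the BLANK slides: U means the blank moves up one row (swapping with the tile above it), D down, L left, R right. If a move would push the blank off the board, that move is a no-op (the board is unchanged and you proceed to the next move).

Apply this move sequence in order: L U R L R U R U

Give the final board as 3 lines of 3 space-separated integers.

After move 1 (L):
4 7 1
2 5 8
6 0 3

After move 2 (U):
4 7 1
2 0 8
6 5 3

After move 3 (R):
4 7 1
2 8 0
6 5 3

After move 4 (L):
4 7 1
2 0 8
6 5 3

After move 5 (R):
4 7 1
2 8 0
6 5 3

After move 6 (U):
4 7 0
2 8 1
6 5 3

After move 7 (R):
4 7 0
2 8 1
6 5 3

After move 8 (U):
4 7 0
2 8 1
6 5 3

Answer: 4 7 0
2 8 1
6 5 3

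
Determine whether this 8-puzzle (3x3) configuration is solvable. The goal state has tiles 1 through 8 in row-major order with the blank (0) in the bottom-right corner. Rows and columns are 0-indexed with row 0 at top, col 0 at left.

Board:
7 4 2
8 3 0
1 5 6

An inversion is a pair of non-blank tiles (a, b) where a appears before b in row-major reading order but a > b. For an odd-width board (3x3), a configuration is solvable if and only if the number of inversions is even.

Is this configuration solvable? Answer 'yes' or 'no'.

Inversions (pairs i<j in row-major order where tile[i] > tile[j] > 0): 15
15 is odd, so the puzzle is not solvable.

Answer: no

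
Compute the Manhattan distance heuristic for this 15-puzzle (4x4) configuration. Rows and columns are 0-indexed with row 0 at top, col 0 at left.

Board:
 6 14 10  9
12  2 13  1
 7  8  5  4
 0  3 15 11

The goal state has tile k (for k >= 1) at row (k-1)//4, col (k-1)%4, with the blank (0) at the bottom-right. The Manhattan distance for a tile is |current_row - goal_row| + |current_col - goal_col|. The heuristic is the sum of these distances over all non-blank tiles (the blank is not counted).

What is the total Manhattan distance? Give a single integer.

Answer: 43

Derivation:
Tile 6: at (0,0), goal (1,1), distance |0-1|+|0-1| = 2
Tile 14: at (0,1), goal (3,1), distance |0-3|+|1-1| = 3
Tile 10: at (0,2), goal (2,1), distance |0-2|+|2-1| = 3
Tile 9: at (0,3), goal (2,0), distance |0-2|+|3-0| = 5
Tile 12: at (1,0), goal (2,3), distance |1-2|+|0-3| = 4
Tile 2: at (1,1), goal (0,1), distance |1-0|+|1-1| = 1
Tile 13: at (1,2), goal (3,0), distance |1-3|+|2-0| = 4
Tile 1: at (1,3), goal (0,0), distance |1-0|+|3-0| = 4
Tile 7: at (2,0), goal (1,2), distance |2-1|+|0-2| = 3
Tile 8: at (2,1), goal (1,3), distance |2-1|+|1-3| = 3
Tile 5: at (2,2), goal (1,0), distance |2-1|+|2-0| = 3
Tile 4: at (2,3), goal (0,3), distance |2-0|+|3-3| = 2
Tile 3: at (3,1), goal (0,2), distance |3-0|+|1-2| = 4
Tile 15: at (3,2), goal (3,2), distance |3-3|+|2-2| = 0
Tile 11: at (3,3), goal (2,2), distance |3-2|+|3-2| = 2
Sum: 2 + 3 + 3 + 5 + 4 + 1 + 4 + 4 + 3 + 3 + 3 + 2 + 4 + 0 + 2 = 43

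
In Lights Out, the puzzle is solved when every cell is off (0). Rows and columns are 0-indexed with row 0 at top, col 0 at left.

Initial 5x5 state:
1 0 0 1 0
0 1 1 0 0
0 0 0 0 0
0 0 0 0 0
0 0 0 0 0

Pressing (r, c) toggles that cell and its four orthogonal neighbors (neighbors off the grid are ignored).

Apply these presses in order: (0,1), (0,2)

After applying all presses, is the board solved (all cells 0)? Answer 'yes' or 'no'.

Answer: yes

Derivation:
After press 1 at (0,1):
0 1 1 1 0
0 0 1 0 0
0 0 0 0 0
0 0 0 0 0
0 0 0 0 0

After press 2 at (0,2):
0 0 0 0 0
0 0 0 0 0
0 0 0 0 0
0 0 0 0 0
0 0 0 0 0

Lights still on: 0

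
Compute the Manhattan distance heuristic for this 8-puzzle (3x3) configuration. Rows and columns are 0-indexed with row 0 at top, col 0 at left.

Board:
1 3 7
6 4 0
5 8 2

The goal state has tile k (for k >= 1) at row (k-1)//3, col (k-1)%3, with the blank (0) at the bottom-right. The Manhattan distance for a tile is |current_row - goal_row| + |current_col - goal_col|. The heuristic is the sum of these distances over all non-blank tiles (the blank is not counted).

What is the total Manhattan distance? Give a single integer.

Answer: 13

Derivation:
Tile 1: at (0,0), goal (0,0), distance |0-0|+|0-0| = 0
Tile 3: at (0,1), goal (0,2), distance |0-0|+|1-2| = 1
Tile 7: at (0,2), goal (2,0), distance |0-2|+|2-0| = 4
Tile 6: at (1,0), goal (1,2), distance |1-1|+|0-2| = 2
Tile 4: at (1,1), goal (1,0), distance |1-1|+|1-0| = 1
Tile 5: at (2,0), goal (1,1), distance |2-1|+|0-1| = 2
Tile 8: at (2,1), goal (2,1), distance |2-2|+|1-1| = 0
Tile 2: at (2,2), goal (0,1), distance |2-0|+|2-1| = 3
Sum: 0 + 1 + 4 + 2 + 1 + 2 + 0 + 3 = 13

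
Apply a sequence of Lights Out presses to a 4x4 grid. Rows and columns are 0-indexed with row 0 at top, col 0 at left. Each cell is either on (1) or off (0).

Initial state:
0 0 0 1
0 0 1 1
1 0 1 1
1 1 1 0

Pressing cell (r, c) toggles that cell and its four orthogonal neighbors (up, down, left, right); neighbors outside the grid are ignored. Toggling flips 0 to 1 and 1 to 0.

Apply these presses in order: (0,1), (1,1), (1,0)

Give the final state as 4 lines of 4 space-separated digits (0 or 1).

Answer: 0 0 1 1
0 1 0 1
0 1 1 1
1 1 1 0

Derivation:
After press 1 at (0,1):
1 1 1 1
0 1 1 1
1 0 1 1
1 1 1 0

After press 2 at (1,1):
1 0 1 1
1 0 0 1
1 1 1 1
1 1 1 0

After press 3 at (1,0):
0 0 1 1
0 1 0 1
0 1 1 1
1 1 1 0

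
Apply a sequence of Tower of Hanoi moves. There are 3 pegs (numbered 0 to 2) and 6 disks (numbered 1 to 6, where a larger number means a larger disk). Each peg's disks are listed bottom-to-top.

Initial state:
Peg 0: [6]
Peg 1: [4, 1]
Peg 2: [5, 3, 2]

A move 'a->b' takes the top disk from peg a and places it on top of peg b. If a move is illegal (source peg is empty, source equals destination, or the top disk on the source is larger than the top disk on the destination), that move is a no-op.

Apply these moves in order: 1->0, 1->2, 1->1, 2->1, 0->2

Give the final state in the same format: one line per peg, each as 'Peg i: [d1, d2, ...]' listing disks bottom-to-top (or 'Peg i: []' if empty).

Answer: Peg 0: [6]
Peg 1: [4, 2]
Peg 2: [5, 3, 1]

Derivation:
After move 1 (1->0):
Peg 0: [6, 1]
Peg 1: [4]
Peg 2: [5, 3, 2]

After move 2 (1->2):
Peg 0: [6, 1]
Peg 1: [4]
Peg 2: [5, 3, 2]

After move 3 (1->1):
Peg 0: [6, 1]
Peg 1: [4]
Peg 2: [5, 3, 2]

After move 4 (2->1):
Peg 0: [6, 1]
Peg 1: [4, 2]
Peg 2: [5, 3]

After move 5 (0->2):
Peg 0: [6]
Peg 1: [4, 2]
Peg 2: [5, 3, 1]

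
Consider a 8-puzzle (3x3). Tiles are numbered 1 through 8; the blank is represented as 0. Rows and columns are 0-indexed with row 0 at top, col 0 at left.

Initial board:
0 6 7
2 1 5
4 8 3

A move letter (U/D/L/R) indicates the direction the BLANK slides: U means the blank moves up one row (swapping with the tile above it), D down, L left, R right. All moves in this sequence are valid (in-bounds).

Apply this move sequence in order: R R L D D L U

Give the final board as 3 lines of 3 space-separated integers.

After move 1 (R):
6 0 7
2 1 5
4 8 3

After move 2 (R):
6 7 0
2 1 5
4 8 3

After move 3 (L):
6 0 7
2 1 5
4 8 3

After move 4 (D):
6 1 7
2 0 5
4 8 3

After move 5 (D):
6 1 7
2 8 5
4 0 3

After move 6 (L):
6 1 7
2 8 5
0 4 3

After move 7 (U):
6 1 7
0 8 5
2 4 3

Answer: 6 1 7
0 8 5
2 4 3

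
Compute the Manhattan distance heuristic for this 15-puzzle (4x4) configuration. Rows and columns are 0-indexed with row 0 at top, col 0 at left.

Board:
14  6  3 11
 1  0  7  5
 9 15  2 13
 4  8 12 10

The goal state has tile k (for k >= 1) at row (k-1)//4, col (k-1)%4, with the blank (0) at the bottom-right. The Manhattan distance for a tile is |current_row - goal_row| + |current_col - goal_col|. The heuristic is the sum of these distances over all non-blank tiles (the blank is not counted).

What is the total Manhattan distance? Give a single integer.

Answer: 36

Derivation:
Tile 14: at (0,0), goal (3,1), distance |0-3|+|0-1| = 4
Tile 6: at (0,1), goal (1,1), distance |0-1|+|1-1| = 1
Tile 3: at (0,2), goal (0,2), distance |0-0|+|2-2| = 0
Tile 11: at (0,3), goal (2,2), distance |0-2|+|3-2| = 3
Tile 1: at (1,0), goal (0,0), distance |1-0|+|0-0| = 1
Tile 7: at (1,2), goal (1,2), distance |1-1|+|2-2| = 0
Tile 5: at (1,3), goal (1,0), distance |1-1|+|3-0| = 3
Tile 9: at (2,0), goal (2,0), distance |2-2|+|0-0| = 0
Tile 15: at (2,1), goal (3,2), distance |2-3|+|1-2| = 2
Tile 2: at (2,2), goal (0,1), distance |2-0|+|2-1| = 3
Tile 13: at (2,3), goal (3,0), distance |2-3|+|3-0| = 4
Tile 4: at (3,0), goal (0,3), distance |3-0|+|0-3| = 6
Tile 8: at (3,1), goal (1,3), distance |3-1|+|1-3| = 4
Tile 12: at (3,2), goal (2,3), distance |3-2|+|2-3| = 2
Tile 10: at (3,3), goal (2,1), distance |3-2|+|3-1| = 3
Sum: 4 + 1 + 0 + 3 + 1 + 0 + 3 + 0 + 2 + 3 + 4 + 6 + 4 + 2 + 3 = 36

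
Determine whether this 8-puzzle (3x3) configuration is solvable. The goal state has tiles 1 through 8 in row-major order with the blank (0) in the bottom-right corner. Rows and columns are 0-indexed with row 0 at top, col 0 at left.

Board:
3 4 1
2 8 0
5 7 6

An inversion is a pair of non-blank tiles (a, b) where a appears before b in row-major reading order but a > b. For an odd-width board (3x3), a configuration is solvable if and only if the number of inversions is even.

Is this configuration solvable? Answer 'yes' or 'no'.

Answer: yes

Derivation:
Inversions (pairs i<j in row-major order where tile[i] > tile[j] > 0): 8
8 is even, so the puzzle is solvable.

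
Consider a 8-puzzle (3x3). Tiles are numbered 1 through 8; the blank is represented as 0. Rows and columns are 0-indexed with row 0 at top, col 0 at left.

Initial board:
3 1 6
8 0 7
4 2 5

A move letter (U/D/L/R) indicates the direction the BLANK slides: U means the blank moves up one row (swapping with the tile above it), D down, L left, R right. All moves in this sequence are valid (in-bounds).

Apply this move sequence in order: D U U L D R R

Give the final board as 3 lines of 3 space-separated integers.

Answer: 8 3 6
1 7 0
4 2 5

Derivation:
After move 1 (D):
3 1 6
8 2 7
4 0 5

After move 2 (U):
3 1 6
8 0 7
4 2 5

After move 3 (U):
3 0 6
8 1 7
4 2 5

After move 4 (L):
0 3 6
8 1 7
4 2 5

After move 5 (D):
8 3 6
0 1 7
4 2 5

After move 6 (R):
8 3 6
1 0 7
4 2 5

After move 7 (R):
8 3 6
1 7 0
4 2 5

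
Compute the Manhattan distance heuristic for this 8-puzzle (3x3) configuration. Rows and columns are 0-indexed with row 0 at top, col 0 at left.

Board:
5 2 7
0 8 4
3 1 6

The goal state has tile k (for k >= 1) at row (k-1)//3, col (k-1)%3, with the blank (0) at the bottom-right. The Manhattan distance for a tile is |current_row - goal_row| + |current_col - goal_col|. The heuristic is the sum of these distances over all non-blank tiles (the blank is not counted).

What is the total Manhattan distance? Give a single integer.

Answer: 17

Derivation:
Tile 5: at (0,0), goal (1,1), distance |0-1|+|0-1| = 2
Tile 2: at (0,1), goal (0,1), distance |0-0|+|1-1| = 0
Tile 7: at (0,2), goal (2,0), distance |0-2|+|2-0| = 4
Tile 8: at (1,1), goal (2,1), distance |1-2|+|1-1| = 1
Tile 4: at (1,2), goal (1,0), distance |1-1|+|2-0| = 2
Tile 3: at (2,0), goal (0,2), distance |2-0|+|0-2| = 4
Tile 1: at (2,1), goal (0,0), distance |2-0|+|1-0| = 3
Tile 6: at (2,2), goal (1,2), distance |2-1|+|2-2| = 1
Sum: 2 + 0 + 4 + 1 + 2 + 4 + 3 + 1 = 17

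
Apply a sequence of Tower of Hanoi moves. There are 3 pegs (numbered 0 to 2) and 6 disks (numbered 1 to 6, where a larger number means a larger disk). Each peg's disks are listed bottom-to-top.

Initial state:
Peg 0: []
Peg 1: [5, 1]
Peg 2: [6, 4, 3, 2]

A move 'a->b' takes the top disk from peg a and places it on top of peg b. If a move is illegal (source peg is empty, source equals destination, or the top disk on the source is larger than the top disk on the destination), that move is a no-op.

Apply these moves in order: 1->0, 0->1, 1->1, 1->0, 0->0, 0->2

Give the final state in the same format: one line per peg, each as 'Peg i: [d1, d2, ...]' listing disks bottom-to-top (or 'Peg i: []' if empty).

After move 1 (1->0):
Peg 0: [1]
Peg 1: [5]
Peg 2: [6, 4, 3, 2]

After move 2 (0->1):
Peg 0: []
Peg 1: [5, 1]
Peg 2: [6, 4, 3, 2]

After move 3 (1->1):
Peg 0: []
Peg 1: [5, 1]
Peg 2: [6, 4, 3, 2]

After move 4 (1->0):
Peg 0: [1]
Peg 1: [5]
Peg 2: [6, 4, 3, 2]

After move 5 (0->0):
Peg 0: [1]
Peg 1: [5]
Peg 2: [6, 4, 3, 2]

After move 6 (0->2):
Peg 0: []
Peg 1: [5]
Peg 2: [6, 4, 3, 2, 1]

Answer: Peg 0: []
Peg 1: [5]
Peg 2: [6, 4, 3, 2, 1]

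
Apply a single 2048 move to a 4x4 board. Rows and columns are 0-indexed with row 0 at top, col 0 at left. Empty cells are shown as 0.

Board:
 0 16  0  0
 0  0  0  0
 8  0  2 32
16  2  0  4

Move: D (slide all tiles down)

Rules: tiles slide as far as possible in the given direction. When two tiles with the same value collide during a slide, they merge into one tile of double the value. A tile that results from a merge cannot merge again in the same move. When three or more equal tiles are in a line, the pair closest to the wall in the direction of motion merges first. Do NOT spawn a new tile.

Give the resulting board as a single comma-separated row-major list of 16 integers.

Slide down:
col 0: [0, 0, 8, 16] -> [0, 0, 8, 16]
col 1: [16, 0, 0, 2] -> [0, 0, 16, 2]
col 2: [0, 0, 2, 0] -> [0, 0, 0, 2]
col 3: [0, 0, 32, 4] -> [0, 0, 32, 4]

Answer: 0, 0, 0, 0, 0, 0, 0, 0, 8, 16, 0, 32, 16, 2, 2, 4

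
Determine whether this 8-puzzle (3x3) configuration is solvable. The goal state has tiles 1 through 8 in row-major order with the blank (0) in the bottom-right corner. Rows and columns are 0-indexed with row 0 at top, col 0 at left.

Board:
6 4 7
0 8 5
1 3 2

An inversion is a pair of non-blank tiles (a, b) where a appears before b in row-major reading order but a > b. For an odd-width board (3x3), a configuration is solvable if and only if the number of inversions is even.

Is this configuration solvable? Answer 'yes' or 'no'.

Inversions (pairs i<j in row-major order where tile[i] > tile[j] > 0): 20
20 is even, so the puzzle is solvable.

Answer: yes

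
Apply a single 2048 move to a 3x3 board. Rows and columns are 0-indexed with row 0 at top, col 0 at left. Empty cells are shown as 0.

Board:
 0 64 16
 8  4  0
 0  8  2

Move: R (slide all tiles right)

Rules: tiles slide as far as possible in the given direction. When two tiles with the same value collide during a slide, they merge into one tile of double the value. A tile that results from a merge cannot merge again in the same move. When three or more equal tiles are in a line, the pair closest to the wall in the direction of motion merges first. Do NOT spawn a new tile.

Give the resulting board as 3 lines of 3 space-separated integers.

Slide right:
row 0: [0, 64, 16] -> [0, 64, 16]
row 1: [8, 4, 0] -> [0, 8, 4]
row 2: [0, 8, 2] -> [0, 8, 2]

Answer:  0 64 16
 0  8  4
 0  8  2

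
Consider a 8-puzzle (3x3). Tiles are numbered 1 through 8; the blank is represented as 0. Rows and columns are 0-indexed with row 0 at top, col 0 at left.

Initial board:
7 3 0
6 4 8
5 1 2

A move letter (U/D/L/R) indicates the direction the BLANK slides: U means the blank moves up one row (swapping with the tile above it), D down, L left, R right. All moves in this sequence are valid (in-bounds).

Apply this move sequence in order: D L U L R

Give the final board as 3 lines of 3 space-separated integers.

Answer: 7 0 8
6 3 4
5 1 2

Derivation:
After move 1 (D):
7 3 8
6 4 0
5 1 2

After move 2 (L):
7 3 8
6 0 4
5 1 2

After move 3 (U):
7 0 8
6 3 4
5 1 2

After move 4 (L):
0 7 8
6 3 4
5 1 2

After move 5 (R):
7 0 8
6 3 4
5 1 2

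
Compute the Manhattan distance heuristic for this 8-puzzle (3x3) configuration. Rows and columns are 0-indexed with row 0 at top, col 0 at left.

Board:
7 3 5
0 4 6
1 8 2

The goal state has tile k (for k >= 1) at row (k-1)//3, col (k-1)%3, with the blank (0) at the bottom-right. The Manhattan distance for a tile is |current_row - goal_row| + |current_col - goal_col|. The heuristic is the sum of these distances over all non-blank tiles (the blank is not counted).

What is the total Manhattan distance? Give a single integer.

Tile 7: at (0,0), goal (2,0), distance |0-2|+|0-0| = 2
Tile 3: at (0,1), goal (0,2), distance |0-0|+|1-2| = 1
Tile 5: at (0,2), goal (1,1), distance |0-1|+|2-1| = 2
Tile 4: at (1,1), goal (1,0), distance |1-1|+|1-0| = 1
Tile 6: at (1,2), goal (1,2), distance |1-1|+|2-2| = 0
Tile 1: at (2,0), goal (0,0), distance |2-0|+|0-0| = 2
Tile 8: at (2,1), goal (2,1), distance |2-2|+|1-1| = 0
Tile 2: at (2,2), goal (0,1), distance |2-0|+|2-1| = 3
Sum: 2 + 1 + 2 + 1 + 0 + 2 + 0 + 3 = 11

Answer: 11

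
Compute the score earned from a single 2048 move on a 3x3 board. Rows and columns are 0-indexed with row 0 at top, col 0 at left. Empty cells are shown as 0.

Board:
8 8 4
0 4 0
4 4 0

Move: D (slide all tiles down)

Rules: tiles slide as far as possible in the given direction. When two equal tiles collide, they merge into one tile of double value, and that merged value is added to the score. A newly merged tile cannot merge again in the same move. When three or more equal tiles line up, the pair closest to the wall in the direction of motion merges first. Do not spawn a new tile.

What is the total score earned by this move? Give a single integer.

Slide down:
col 0: [8, 0, 4] -> [0, 8, 4]  score +0 (running 0)
col 1: [8, 4, 4] -> [0, 8, 8]  score +8 (running 8)
col 2: [4, 0, 0] -> [0, 0, 4]  score +0 (running 8)
Board after move:
0 0 0
8 8 0
4 8 4

Answer: 8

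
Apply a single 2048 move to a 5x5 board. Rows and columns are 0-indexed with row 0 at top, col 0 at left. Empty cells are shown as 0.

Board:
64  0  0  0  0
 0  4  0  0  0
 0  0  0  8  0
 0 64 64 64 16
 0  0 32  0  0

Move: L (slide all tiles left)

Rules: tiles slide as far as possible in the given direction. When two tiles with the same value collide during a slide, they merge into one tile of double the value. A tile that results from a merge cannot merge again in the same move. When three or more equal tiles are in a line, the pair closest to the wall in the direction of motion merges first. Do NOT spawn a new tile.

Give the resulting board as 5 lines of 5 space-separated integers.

Slide left:
row 0: [64, 0, 0, 0, 0] -> [64, 0, 0, 0, 0]
row 1: [0, 4, 0, 0, 0] -> [4, 0, 0, 0, 0]
row 2: [0, 0, 0, 8, 0] -> [8, 0, 0, 0, 0]
row 3: [0, 64, 64, 64, 16] -> [128, 64, 16, 0, 0]
row 4: [0, 0, 32, 0, 0] -> [32, 0, 0, 0, 0]

Answer:  64   0   0   0   0
  4   0   0   0   0
  8   0   0   0   0
128  64  16   0   0
 32   0   0   0   0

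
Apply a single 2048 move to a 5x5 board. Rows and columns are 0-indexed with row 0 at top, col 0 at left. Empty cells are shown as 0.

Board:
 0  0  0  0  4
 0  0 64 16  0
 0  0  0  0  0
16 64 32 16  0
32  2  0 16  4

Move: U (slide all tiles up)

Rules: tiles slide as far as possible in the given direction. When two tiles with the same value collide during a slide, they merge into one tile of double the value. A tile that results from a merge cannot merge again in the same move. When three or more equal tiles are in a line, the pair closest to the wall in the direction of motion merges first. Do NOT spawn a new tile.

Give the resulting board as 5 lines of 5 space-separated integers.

Answer: 16 64 64 32  8
32  2 32 16  0
 0  0  0  0  0
 0  0  0  0  0
 0  0  0  0  0

Derivation:
Slide up:
col 0: [0, 0, 0, 16, 32] -> [16, 32, 0, 0, 0]
col 1: [0, 0, 0, 64, 2] -> [64, 2, 0, 0, 0]
col 2: [0, 64, 0, 32, 0] -> [64, 32, 0, 0, 0]
col 3: [0, 16, 0, 16, 16] -> [32, 16, 0, 0, 0]
col 4: [4, 0, 0, 0, 4] -> [8, 0, 0, 0, 0]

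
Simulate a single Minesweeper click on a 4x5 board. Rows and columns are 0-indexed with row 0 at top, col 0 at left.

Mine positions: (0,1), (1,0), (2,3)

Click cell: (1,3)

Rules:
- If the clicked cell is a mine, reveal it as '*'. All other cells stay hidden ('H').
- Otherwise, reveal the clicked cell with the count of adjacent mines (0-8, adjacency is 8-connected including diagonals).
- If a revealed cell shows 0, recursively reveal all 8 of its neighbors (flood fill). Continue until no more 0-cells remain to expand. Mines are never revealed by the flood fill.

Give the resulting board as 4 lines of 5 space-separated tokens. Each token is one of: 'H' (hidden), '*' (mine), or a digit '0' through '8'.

H H H H H
H H H 1 H
H H H H H
H H H H H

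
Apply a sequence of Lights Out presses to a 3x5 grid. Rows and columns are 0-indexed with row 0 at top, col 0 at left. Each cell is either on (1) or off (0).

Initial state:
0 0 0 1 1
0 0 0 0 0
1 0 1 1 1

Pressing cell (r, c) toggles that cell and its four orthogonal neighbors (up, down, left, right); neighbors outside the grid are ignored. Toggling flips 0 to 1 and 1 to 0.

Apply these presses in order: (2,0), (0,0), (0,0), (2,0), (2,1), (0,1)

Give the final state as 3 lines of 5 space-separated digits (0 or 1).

After press 1 at (2,0):
0 0 0 1 1
1 0 0 0 0
0 1 1 1 1

After press 2 at (0,0):
1 1 0 1 1
0 0 0 0 0
0 1 1 1 1

After press 3 at (0,0):
0 0 0 1 1
1 0 0 0 0
0 1 1 1 1

After press 4 at (2,0):
0 0 0 1 1
0 0 0 0 0
1 0 1 1 1

After press 5 at (2,1):
0 0 0 1 1
0 1 0 0 0
0 1 0 1 1

After press 6 at (0,1):
1 1 1 1 1
0 0 0 0 0
0 1 0 1 1

Answer: 1 1 1 1 1
0 0 0 0 0
0 1 0 1 1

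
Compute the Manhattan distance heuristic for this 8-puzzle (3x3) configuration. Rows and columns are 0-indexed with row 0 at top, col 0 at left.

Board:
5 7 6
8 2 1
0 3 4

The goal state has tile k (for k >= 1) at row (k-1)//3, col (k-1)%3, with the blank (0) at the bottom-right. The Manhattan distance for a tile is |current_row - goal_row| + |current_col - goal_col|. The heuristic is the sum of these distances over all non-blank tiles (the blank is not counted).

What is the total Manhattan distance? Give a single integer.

Tile 5: at (0,0), goal (1,1), distance |0-1|+|0-1| = 2
Tile 7: at (0,1), goal (2,0), distance |0-2|+|1-0| = 3
Tile 6: at (0,2), goal (1,2), distance |0-1|+|2-2| = 1
Tile 8: at (1,0), goal (2,1), distance |1-2|+|0-1| = 2
Tile 2: at (1,1), goal (0,1), distance |1-0|+|1-1| = 1
Tile 1: at (1,2), goal (0,0), distance |1-0|+|2-0| = 3
Tile 3: at (2,1), goal (0,2), distance |2-0|+|1-2| = 3
Tile 4: at (2,2), goal (1,0), distance |2-1|+|2-0| = 3
Sum: 2 + 3 + 1 + 2 + 1 + 3 + 3 + 3 = 18

Answer: 18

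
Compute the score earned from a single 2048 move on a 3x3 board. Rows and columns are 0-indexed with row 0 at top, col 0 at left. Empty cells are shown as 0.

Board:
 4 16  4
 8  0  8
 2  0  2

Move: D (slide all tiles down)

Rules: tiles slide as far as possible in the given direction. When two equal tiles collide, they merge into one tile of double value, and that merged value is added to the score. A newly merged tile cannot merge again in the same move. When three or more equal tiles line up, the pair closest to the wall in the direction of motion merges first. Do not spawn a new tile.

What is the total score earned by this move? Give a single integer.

Slide down:
col 0: [4, 8, 2] -> [4, 8, 2]  score +0 (running 0)
col 1: [16, 0, 0] -> [0, 0, 16]  score +0 (running 0)
col 2: [4, 8, 2] -> [4, 8, 2]  score +0 (running 0)
Board after move:
 4  0  4
 8  0  8
 2 16  2

Answer: 0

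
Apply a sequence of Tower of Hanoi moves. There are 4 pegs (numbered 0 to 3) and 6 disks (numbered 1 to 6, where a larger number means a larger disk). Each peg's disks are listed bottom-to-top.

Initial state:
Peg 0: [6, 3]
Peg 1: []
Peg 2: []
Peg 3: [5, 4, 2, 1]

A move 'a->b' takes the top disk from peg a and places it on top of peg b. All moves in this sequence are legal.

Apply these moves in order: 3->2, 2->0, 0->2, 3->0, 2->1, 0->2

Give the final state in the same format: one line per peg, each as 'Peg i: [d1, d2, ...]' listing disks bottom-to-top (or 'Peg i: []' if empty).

Answer: Peg 0: [6, 3]
Peg 1: [1]
Peg 2: [2]
Peg 3: [5, 4]

Derivation:
After move 1 (3->2):
Peg 0: [6, 3]
Peg 1: []
Peg 2: [1]
Peg 3: [5, 4, 2]

After move 2 (2->0):
Peg 0: [6, 3, 1]
Peg 1: []
Peg 2: []
Peg 3: [5, 4, 2]

After move 3 (0->2):
Peg 0: [6, 3]
Peg 1: []
Peg 2: [1]
Peg 3: [5, 4, 2]

After move 4 (3->0):
Peg 0: [6, 3, 2]
Peg 1: []
Peg 2: [1]
Peg 3: [5, 4]

After move 5 (2->1):
Peg 0: [6, 3, 2]
Peg 1: [1]
Peg 2: []
Peg 3: [5, 4]

After move 6 (0->2):
Peg 0: [6, 3]
Peg 1: [1]
Peg 2: [2]
Peg 3: [5, 4]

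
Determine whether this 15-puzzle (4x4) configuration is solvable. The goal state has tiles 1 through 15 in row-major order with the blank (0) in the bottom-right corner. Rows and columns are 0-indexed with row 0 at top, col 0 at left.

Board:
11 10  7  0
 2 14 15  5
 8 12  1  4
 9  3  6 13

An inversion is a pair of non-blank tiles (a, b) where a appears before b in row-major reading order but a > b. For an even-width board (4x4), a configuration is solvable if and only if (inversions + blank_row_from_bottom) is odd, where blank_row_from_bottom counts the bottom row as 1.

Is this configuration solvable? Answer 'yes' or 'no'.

Answer: yes

Derivation:
Inversions: 59
Blank is in row 0 (0-indexed from top), which is row 4 counting from the bottom (bottom = 1).
59 + 4 = 63, which is odd, so the puzzle is solvable.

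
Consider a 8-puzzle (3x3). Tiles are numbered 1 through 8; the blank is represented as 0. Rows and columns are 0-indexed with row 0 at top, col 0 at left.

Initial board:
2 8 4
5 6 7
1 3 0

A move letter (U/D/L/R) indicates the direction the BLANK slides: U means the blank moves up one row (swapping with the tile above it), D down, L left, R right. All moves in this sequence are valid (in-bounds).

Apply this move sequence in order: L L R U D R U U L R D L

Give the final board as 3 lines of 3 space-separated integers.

After move 1 (L):
2 8 4
5 6 7
1 0 3

After move 2 (L):
2 8 4
5 6 7
0 1 3

After move 3 (R):
2 8 4
5 6 7
1 0 3

After move 4 (U):
2 8 4
5 0 7
1 6 3

After move 5 (D):
2 8 4
5 6 7
1 0 3

After move 6 (R):
2 8 4
5 6 7
1 3 0

After move 7 (U):
2 8 4
5 6 0
1 3 7

After move 8 (U):
2 8 0
5 6 4
1 3 7

After move 9 (L):
2 0 8
5 6 4
1 3 7

After move 10 (R):
2 8 0
5 6 4
1 3 7

After move 11 (D):
2 8 4
5 6 0
1 3 7

After move 12 (L):
2 8 4
5 0 6
1 3 7

Answer: 2 8 4
5 0 6
1 3 7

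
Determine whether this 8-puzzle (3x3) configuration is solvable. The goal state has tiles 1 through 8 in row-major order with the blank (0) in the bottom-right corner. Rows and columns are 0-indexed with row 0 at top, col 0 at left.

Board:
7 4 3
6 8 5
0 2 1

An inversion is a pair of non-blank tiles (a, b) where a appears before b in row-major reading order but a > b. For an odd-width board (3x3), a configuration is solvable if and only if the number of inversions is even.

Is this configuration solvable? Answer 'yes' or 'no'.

Answer: yes

Derivation:
Inversions (pairs i<j in row-major order where tile[i] > tile[j] > 0): 20
20 is even, so the puzzle is solvable.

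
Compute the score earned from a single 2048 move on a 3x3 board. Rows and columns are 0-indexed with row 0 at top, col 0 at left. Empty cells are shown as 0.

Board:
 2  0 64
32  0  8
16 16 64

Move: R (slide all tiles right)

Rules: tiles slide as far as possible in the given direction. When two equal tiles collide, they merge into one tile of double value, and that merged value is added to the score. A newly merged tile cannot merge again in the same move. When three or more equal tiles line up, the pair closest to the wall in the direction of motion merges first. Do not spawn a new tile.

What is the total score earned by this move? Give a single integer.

Slide right:
row 0: [2, 0, 64] -> [0, 2, 64]  score +0 (running 0)
row 1: [32, 0, 8] -> [0, 32, 8]  score +0 (running 0)
row 2: [16, 16, 64] -> [0, 32, 64]  score +32 (running 32)
Board after move:
 0  2 64
 0 32  8
 0 32 64

Answer: 32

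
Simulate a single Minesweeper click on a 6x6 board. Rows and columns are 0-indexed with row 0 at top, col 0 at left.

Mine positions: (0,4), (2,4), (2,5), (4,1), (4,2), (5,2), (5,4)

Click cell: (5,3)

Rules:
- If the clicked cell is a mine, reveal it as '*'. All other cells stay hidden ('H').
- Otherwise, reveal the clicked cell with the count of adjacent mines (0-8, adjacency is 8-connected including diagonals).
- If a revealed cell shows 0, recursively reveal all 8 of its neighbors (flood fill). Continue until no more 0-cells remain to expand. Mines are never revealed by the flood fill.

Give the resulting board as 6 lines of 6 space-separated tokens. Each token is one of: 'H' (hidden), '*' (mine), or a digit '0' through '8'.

H H H H H H
H H H H H H
H H H H H H
H H H H H H
H H H H H H
H H H 3 H H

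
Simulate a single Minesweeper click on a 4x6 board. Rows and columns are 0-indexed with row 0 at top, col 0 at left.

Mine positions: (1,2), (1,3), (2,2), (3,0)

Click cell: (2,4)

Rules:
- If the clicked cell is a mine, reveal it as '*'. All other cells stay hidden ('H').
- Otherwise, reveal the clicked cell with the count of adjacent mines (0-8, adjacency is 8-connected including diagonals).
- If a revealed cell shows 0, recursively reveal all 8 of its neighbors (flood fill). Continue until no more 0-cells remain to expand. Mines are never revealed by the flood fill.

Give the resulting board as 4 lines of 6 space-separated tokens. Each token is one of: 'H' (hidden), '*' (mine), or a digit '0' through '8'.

H H H H H H
H H H H H H
H H H H 1 H
H H H H H H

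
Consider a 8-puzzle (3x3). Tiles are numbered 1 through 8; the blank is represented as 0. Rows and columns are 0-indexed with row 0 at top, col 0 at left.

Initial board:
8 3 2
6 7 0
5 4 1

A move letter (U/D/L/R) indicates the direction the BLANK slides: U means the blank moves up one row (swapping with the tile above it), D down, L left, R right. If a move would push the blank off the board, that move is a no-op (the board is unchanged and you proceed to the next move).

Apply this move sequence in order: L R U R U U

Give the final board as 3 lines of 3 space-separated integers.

Answer: 8 3 0
6 7 2
5 4 1

Derivation:
After move 1 (L):
8 3 2
6 0 7
5 4 1

After move 2 (R):
8 3 2
6 7 0
5 4 1

After move 3 (U):
8 3 0
6 7 2
5 4 1

After move 4 (R):
8 3 0
6 7 2
5 4 1

After move 5 (U):
8 3 0
6 7 2
5 4 1

After move 6 (U):
8 3 0
6 7 2
5 4 1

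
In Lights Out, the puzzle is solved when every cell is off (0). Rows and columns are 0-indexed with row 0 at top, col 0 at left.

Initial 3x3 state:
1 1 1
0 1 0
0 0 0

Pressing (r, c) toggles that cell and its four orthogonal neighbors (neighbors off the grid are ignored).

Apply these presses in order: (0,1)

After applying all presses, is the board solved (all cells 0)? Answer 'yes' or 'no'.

Answer: yes

Derivation:
After press 1 at (0,1):
0 0 0
0 0 0
0 0 0

Lights still on: 0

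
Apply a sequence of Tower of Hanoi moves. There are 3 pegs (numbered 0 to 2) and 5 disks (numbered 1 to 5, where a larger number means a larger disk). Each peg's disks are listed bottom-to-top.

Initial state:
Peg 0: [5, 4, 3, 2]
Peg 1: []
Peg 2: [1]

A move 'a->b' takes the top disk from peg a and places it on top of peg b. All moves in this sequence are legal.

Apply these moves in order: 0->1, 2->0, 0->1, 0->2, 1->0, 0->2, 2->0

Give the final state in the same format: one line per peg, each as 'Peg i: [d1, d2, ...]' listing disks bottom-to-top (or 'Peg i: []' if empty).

Answer: Peg 0: [5, 4, 1]
Peg 1: [2]
Peg 2: [3]

Derivation:
After move 1 (0->1):
Peg 0: [5, 4, 3]
Peg 1: [2]
Peg 2: [1]

After move 2 (2->0):
Peg 0: [5, 4, 3, 1]
Peg 1: [2]
Peg 2: []

After move 3 (0->1):
Peg 0: [5, 4, 3]
Peg 1: [2, 1]
Peg 2: []

After move 4 (0->2):
Peg 0: [5, 4]
Peg 1: [2, 1]
Peg 2: [3]

After move 5 (1->0):
Peg 0: [5, 4, 1]
Peg 1: [2]
Peg 2: [3]

After move 6 (0->2):
Peg 0: [5, 4]
Peg 1: [2]
Peg 2: [3, 1]

After move 7 (2->0):
Peg 0: [5, 4, 1]
Peg 1: [2]
Peg 2: [3]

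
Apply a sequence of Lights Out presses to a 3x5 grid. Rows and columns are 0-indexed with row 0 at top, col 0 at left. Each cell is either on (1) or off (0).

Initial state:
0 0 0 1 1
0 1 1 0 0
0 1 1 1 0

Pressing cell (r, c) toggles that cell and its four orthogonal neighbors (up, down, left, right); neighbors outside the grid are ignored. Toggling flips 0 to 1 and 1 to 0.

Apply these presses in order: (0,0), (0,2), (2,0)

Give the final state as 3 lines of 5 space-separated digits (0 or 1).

After press 1 at (0,0):
1 1 0 1 1
1 1 1 0 0
0 1 1 1 0

After press 2 at (0,2):
1 0 1 0 1
1 1 0 0 0
0 1 1 1 0

After press 3 at (2,0):
1 0 1 0 1
0 1 0 0 0
1 0 1 1 0

Answer: 1 0 1 0 1
0 1 0 0 0
1 0 1 1 0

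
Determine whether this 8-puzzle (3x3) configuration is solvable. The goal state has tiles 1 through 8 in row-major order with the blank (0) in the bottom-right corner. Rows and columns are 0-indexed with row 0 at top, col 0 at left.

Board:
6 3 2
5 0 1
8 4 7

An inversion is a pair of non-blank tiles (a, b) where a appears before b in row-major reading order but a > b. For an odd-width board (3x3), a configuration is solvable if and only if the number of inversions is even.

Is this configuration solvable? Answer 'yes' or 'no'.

Answer: yes

Derivation:
Inversions (pairs i<j in row-major order where tile[i] > tile[j] > 0): 12
12 is even, so the puzzle is solvable.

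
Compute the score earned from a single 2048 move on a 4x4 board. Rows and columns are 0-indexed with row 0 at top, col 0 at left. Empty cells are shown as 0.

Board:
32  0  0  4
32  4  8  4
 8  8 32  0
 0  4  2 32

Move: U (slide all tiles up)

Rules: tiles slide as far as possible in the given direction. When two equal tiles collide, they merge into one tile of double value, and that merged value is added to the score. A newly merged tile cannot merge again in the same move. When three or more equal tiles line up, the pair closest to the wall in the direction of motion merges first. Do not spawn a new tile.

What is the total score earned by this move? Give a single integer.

Answer: 72

Derivation:
Slide up:
col 0: [32, 32, 8, 0] -> [64, 8, 0, 0]  score +64 (running 64)
col 1: [0, 4, 8, 4] -> [4, 8, 4, 0]  score +0 (running 64)
col 2: [0, 8, 32, 2] -> [8, 32, 2, 0]  score +0 (running 64)
col 3: [4, 4, 0, 32] -> [8, 32, 0, 0]  score +8 (running 72)
Board after move:
64  4  8  8
 8  8 32 32
 0  4  2  0
 0  0  0  0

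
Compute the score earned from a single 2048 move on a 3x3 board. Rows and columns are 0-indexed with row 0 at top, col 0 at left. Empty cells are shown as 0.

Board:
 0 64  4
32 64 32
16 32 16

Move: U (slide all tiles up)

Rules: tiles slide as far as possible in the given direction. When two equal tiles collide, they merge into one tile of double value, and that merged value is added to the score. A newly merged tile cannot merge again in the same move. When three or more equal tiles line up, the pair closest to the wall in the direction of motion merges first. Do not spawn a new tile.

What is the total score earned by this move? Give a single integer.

Slide up:
col 0: [0, 32, 16] -> [32, 16, 0]  score +0 (running 0)
col 1: [64, 64, 32] -> [128, 32, 0]  score +128 (running 128)
col 2: [4, 32, 16] -> [4, 32, 16]  score +0 (running 128)
Board after move:
 32 128   4
 16  32  32
  0   0  16

Answer: 128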